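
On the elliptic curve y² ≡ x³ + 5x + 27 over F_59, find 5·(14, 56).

Write P = (14, 56).
Repeated addition: build up to 5P.
2P: tangent at (14, 56): λ = (3·14² + 5)/(2·56) ≡ 3/53. 53⁻¹ ≡ 49 (mod 59), so λ ≡ 3·49 ≡ 29.
  x = λ² - 14 - 14 = 841 - 28 ≡ 46; y = λ·(14 - 46) - 56 ≡ 19. → (46, 19)
3P: (46, 19) + (14, 56). λ = (56 - 19)/(14 - 46) ≡ 37/27 mod 59. 27⁻¹ ≡ 35 (mod 59) since 27·35 = 945 ≡ 1, so λ ≡ 56.
  x = λ² - 46 - 14 = 3136 - 60 ≡ 8; y = λ·(46 - 8) - 19 ≡ 44. → (8, 44)
4P: (8, 44) + (14, 56). λ = (56 - 44)/(14 - 8) ≡ 12/6 mod 59. 6⁻¹ ≡ 10 (mod 59), so λ ≡ 2.
  x = λ² - 8 - 14 = 4 - 22 ≡ 41; y = λ·(8 - 41) - 44 ≡ 8. → (41, 8)
5P: (41, 8) + (14, 56). λ = (56 - 8)/(14 - 41) ≡ 48/32 mod 59. 32⁻¹ ≡ 24 (mod 59), so λ ≡ 31.
  x = λ² - 41 - 14 = 961 - 55 ≡ 21; y = λ·(41 - 21) - 8 ≡ 22. → (21, 22)

(21, 22)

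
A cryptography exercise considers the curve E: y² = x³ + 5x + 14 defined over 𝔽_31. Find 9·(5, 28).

Write G = (5, 28).
Repeated addition: build up to 9G.
2G: tangent at (5, 28): λ = (3·5² + 5)/(2·28) ≡ 18/25. 25⁻¹ ≡ 5 (mod 31), so λ ≡ 18·5 ≡ 28.
  x = λ² - 5 - 5 = 784 - 10 ≡ 30; y = λ·(5 - 30) - 28 ≡ 16. → (30, 16)
3G: (30, 16) + (5, 28). λ = (28 - 16)/(5 - 30) ≡ 12/6 mod 31. 6⁻¹ ≡ 26 (mod 31), so λ ≡ 2.
  x = λ² - 30 - 5 = 4 - 35 ≡ 0; y = λ·(30 - 0) - 16 ≡ 13. → (0, 13)
4G: (0, 13) + (5, 28). λ = (28 - 13)/(5 - 0) ≡ 15/5 mod 31. 5⁻¹ ≡ 25 (mod 31), so λ ≡ 3.
  x = λ² - 0 - 5 = 9 - 5 ≡ 4; y = λ·(0 - 4) - 13 ≡ 6. → (4, 6)
5G: (4, 6) + (5, 28). λ = (28 - 6)/(5 - 4) ≡ 22/1 mod 31. 1⁻¹ ≡ 1 (mod 31) since 1·1 = 1 ≡ 1, so λ ≡ 22.
  x = λ² - 4 - 5 = 484 - 9 ≡ 10; y = λ·(4 - 10) - 6 ≡ 17. → (10, 17)
6G: (10, 17) + (5, 28). λ = (28 - 17)/(5 - 10) ≡ 11/26 mod 31. 26⁻¹ ≡ 6 (mod 31), so λ ≡ 4.
  x = λ² - 10 - 5 = 16 - 15 ≡ 1; y = λ·(10 - 1) - 17 ≡ 19. → (1, 19)
7G: (1, 19) + (5, 28). λ = (28 - 19)/(5 - 1) ≡ 9/4 mod 31. 4⁻¹ ≡ 8 (mod 31), so λ ≡ 10.
  x = λ² - 1 - 5 = 100 - 6 ≡ 1; y = λ·(1 - 1) - 19 ≡ 12. → (1, 12)
8G: (1, 12) + (5, 28). λ = (28 - 12)/(5 - 1) ≡ 16/4 mod 31. 4⁻¹ ≡ 8 (mod 31) since 4·8 = 32 ≡ 1, so λ ≡ 4.
  x = λ² - 1 - 5 = 16 - 6 ≡ 10; y = λ·(1 - 10) - 12 ≡ 14. → (10, 14)
9G: (10, 14) + (5, 28). λ = (28 - 14)/(5 - 10) ≡ 14/26 mod 31. 26⁻¹ ≡ 6 (mod 31), so λ ≡ 22.
  x = λ² - 10 - 5 = 484 - 15 ≡ 4; y = λ·(10 - 4) - 14 ≡ 25. → (4, 25)

(4, 25)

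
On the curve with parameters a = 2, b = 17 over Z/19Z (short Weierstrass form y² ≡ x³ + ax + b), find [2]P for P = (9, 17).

(6, 13)

tangent at (9, 17): λ = (3·9² + 2)/(2·17) ≡ 17/15. 15⁻¹ ≡ 14 (mod 19), so λ ≡ 17·14 ≡ 10.
  x = λ² - 9 - 9 = 100 - 18 ≡ 6; y = λ·(9 - 6) - 17 ≡ 13. → (6, 13)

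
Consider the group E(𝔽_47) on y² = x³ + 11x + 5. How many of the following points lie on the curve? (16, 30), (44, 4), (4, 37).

(16, 30): 30² ≡ 7, rhs ≡ 0 → off.
(44, 4): 4² ≡ 16, rhs ≡ 39 → off.
(4, 37): 37² ≡ 6, rhs ≡ 19 → off.

0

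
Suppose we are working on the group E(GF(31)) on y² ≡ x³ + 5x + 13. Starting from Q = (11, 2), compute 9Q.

Double-and-add on 9 = (1001)₂. Start with Q = (11, 2) for the leading 1-bit.
double: tangent at (11, 2): λ = (3·11² + 5)/(2·2) ≡ 27/4. 4⁻¹ ≡ 8 (mod 31), so λ ≡ 27·8 ≡ 30.
  x = λ² - 11 - 11 = 900 - 22 ≡ 10; y = λ·(11 - 10) - 2 ≡ 28. → (10, 28)
double: tangent at (10, 28): λ = (3·10² + 5)/(2·28) ≡ 26/25. 25⁻¹ ≡ 5 (mod 31) since 25·5 = 125 ≡ 1, so λ ≡ 26·5 ≡ 6.
  x = λ² - 10 - 10 = 36 - 20 ≡ 16; y = λ·(10 - 16) - 28 ≡ 29. → (16, 29)
double: tangent at (16, 29): λ = (3·16² + 5)/(2·29) ≡ 29/27. 27⁻¹ ≡ 23 (mod 31), so λ ≡ 29·23 ≡ 16.
  x = λ² - 16 - 16 = 256 - 32 ≡ 7; y = λ·(16 - 7) - 29 ≡ 22. → (7, 22)
add Q: (7, 22) + (11, 2). λ = (2 - 22)/(11 - 7) ≡ 11/4 mod 31. 4⁻¹ ≡ 8 (mod 31) since 4·8 = 32 ≡ 1, so λ ≡ 26.
  x = λ² - 7 - 11 = 676 - 18 ≡ 7; y = λ·(7 - 7) - 22 ≡ 9. → (7, 9)

(7, 9)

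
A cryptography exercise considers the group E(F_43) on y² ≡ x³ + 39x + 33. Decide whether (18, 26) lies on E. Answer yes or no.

y² = 26² ≡ 31; x³ + 39x + 33 = 6567 ≡ 31 (mod 43). 31 = 31.

yes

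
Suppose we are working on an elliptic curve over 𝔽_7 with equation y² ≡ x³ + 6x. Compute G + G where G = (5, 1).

(1, 0)

tangent at (5, 1): λ = (3·5² + 6)/(2·1) ≡ 4/2. 2⁻¹ ≡ 4 (mod 7) since 2·4 = 8 ≡ 1, so λ ≡ 4·4 ≡ 2.
  x = λ² - 5 - 5 = 4 - 10 ≡ 1; y = λ·(5 - 1) - 1 ≡ 0. → (1, 0)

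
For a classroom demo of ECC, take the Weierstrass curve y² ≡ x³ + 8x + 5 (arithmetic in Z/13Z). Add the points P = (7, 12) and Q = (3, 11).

(12, 3)

(7, 12) + (3, 11). λ = (11 - 12)/(3 - 7) ≡ 12/9 mod 13. 9⁻¹ ≡ 3 (mod 13) since 9·3 = 27 ≡ 1, so λ ≡ 10.
  x = λ² - 7 - 3 = 100 - 10 ≡ 12; y = λ·(7 - 12) - 12 ≡ 3. → (12, 3)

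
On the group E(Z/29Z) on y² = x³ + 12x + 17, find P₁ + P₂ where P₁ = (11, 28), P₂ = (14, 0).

(17, 28)

(11, 28) + (14, 0). λ = (0 - 28)/(14 - 11) ≡ 1/3 mod 29. 3⁻¹ ≡ 10 (mod 29) since 3·10 = 30 ≡ 1, so λ ≡ 10.
  x = λ² - 11 - 14 = 100 - 25 ≡ 17; y = λ·(11 - 17) - 28 ≡ 28. → (17, 28)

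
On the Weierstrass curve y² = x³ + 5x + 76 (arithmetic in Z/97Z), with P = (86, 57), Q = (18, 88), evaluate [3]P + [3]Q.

(31, 90)

First 3P:
Repeated addition: build up to 3P.
2P: tangent at (86, 57): λ = (3·86² + 5)/(2·57) ≡ 77/17. 17⁻¹ ≡ 40 (mod 97) since 17·40 = 680 ≡ 1, so λ ≡ 77·40 ≡ 73.
  x = λ² - 86 - 86 = 5329 - 172 ≡ 16; y = λ·(86 - 16) - 57 ≡ 9. → (16, 9)
3P: (16, 9) + (86, 57). λ = (57 - 9)/(86 - 16) ≡ 48/70 mod 97. 70⁻¹ ≡ 79 (mod 97), so λ ≡ 9.
  x = λ² - 16 - 86 = 81 - 102 ≡ 76; y = λ·(16 - 76) - 9 ≡ 33. → (76, 33)
3P = (76, 33).
Next 3Q:
Repeated addition: build up to 3Q.
2Q: tangent at (18, 88): λ = (3·18² + 5)/(2·88) ≡ 7/79. 79⁻¹ ≡ 70 (mod 97) since 79·70 = 5530 ≡ 1, so λ ≡ 7·70 ≡ 5.
  x = λ² - 18 - 18 = 25 - 36 ≡ 86; y = λ·(18 - 86) - 88 ≡ 57. → (86, 57)
3Q: (86, 57) + (18, 88). λ = (88 - 57)/(18 - 86) ≡ 31/29 mod 97. 29⁻¹ ≡ 87 (mod 97), so λ ≡ 78.
  x = λ² - 86 - 18 = 6084 - 104 ≡ 63; y = λ·(86 - 63) - 57 ≡ 88. → (63, 88)
3Q = (63, 88).
Finally 3P + 3Q:
(76, 33) + (63, 88). λ = (88 - 33)/(63 - 76) ≡ 55/84 mod 97. 84⁻¹ ≡ 82 (mod 97), so λ ≡ 48.
  x = λ² - 76 - 63 = 2304 - 139 ≡ 31; y = λ·(76 - 31) - 33 ≡ 90. → (31, 90)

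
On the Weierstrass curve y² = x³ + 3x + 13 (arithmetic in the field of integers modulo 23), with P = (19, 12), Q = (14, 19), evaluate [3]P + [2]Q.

(12, 12)

First 3P:
Repeated addition: build up to 3P.
2P: tangent at (19, 12): λ = (3·19² + 3)/(2·12) ≡ 5/1. 1⁻¹ ≡ 1 (mod 23), so λ ≡ 5·1 ≡ 5.
  x = λ² - 19 - 19 = 25 - 38 ≡ 10; y = λ·(19 - 10) - 12 ≡ 10. → (10, 10)
3P: (10, 10) + (19, 12). λ = (12 - 10)/(19 - 10) ≡ 2/9 mod 23. 9⁻¹ ≡ 18 (mod 23), so λ ≡ 13.
  x = λ² - 10 - 19 = 169 - 29 ≡ 2; y = λ·(10 - 2) - 10 ≡ 2. → (2, 2)
3P = (2, 2).
Next 2Q:
Repeated addition: build up to 2Q.
2Q: tangent at (14, 19): λ = (3·14² + 3)/(2·19) ≡ 16/15. 15⁻¹ ≡ 20 (mod 23), so λ ≡ 16·20 ≡ 21.
  x = λ² - 14 - 14 = 441 - 28 ≡ 22; y = λ·(14 - 22) - 19 ≡ 20. → (22, 20)
2Q = (22, 20).
Finally 3P + 2Q:
(2, 2) + (22, 20). λ = (20 - 2)/(22 - 2) ≡ 18/20 mod 23. 20⁻¹ ≡ 15 (mod 23), so λ ≡ 17.
  x = λ² - 2 - 22 = 289 - 24 ≡ 12; y = λ·(2 - 12) - 2 ≡ 12. → (12, 12)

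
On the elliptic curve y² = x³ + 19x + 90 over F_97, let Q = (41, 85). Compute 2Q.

tangent at (41, 85): λ = (3·41² + 19)/(2·85) ≡ 18/73. 73⁻¹ ≡ 4 (mod 97), so λ ≡ 18·4 ≡ 72.
  x = λ² - 41 - 41 = 5184 - 82 ≡ 58; y = λ·(41 - 58) - 85 ≡ 49. → (58, 49)

(58, 49)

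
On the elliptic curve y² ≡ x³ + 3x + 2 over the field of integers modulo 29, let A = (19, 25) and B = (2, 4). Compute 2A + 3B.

(2, 25)

First 2A:
Repeated addition: build up to 2A.
2A: tangent at (19, 25): λ = (3·19² + 3)/(2·25) ≡ 13/21. 21⁻¹ ≡ 18 (mod 29), so λ ≡ 13·18 ≡ 2.
  x = λ² - 19 - 19 = 4 - 38 ≡ 24; y = λ·(19 - 24) - 25 ≡ 23. → (24, 23)
2A = (24, 23).
Next 3B:
Repeated addition: build up to 3B.
2B: tangent at (2, 4): λ = (3·2² + 3)/(2·4) ≡ 15/8. 8⁻¹ ≡ 11 (mod 29) since 8·11 = 88 ≡ 1, so λ ≡ 15·11 ≡ 20.
  x = λ² - 2 - 2 = 400 - 4 ≡ 19; y = λ·(2 - 19) - 4 ≡ 4. → (19, 4)
3B: (19, 4) + (2, 4). λ = (4 - 4)/(2 - 19) ≡ 0/12 mod 29. 12⁻¹ ≡ 17 (mod 29), so λ ≡ 0.
  x = λ² - 19 - 2 = 0 - 21 ≡ 8; y = λ·(19 - 8) - 4 ≡ 25. → (8, 25)
3B = (8, 25).
Finally 2A + 3B:
(24, 23) + (8, 25). λ = (25 - 23)/(8 - 24) ≡ 2/13 mod 29. 13⁻¹ ≡ 9 (mod 29), so λ ≡ 18.
  x = λ² - 24 - 8 = 324 - 32 ≡ 2; y = λ·(24 - 2) - 23 ≡ 25. → (2, 25)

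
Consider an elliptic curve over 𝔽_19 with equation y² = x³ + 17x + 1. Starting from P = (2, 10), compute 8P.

Double-and-add on 8 = (1000)₂. Start with P = (2, 10) for the leading 1-bit.
double: tangent at (2, 10): λ = (3·2² + 17)/(2·10) ≡ 10/1. 1⁻¹ ≡ 1 (mod 19), so λ ≡ 10·1 ≡ 10.
  x = λ² - 2 - 2 = 100 - 4 ≡ 1; y = λ·(2 - 1) - 10 ≡ 0. → (1, 0)
double: (1, 0) + (1, 0): same x and y₁ ≡ -y₂, so the sum is ∞.
double: ∞ + ∞ = ∞ (identity).

O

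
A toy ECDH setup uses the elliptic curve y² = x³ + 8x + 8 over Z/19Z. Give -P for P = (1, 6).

-(1, 6) = (1, -6 mod 19) = (1, 13).

(1, 13)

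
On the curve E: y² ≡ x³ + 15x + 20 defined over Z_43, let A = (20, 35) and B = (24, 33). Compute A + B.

(10, 3)

(20, 35) + (24, 33). λ = (33 - 35)/(24 - 20) ≡ 41/4 mod 43. 4⁻¹ ≡ 11 (mod 43), so λ ≡ 21.
  x = λ² - 20 - 24 = 441 - 44 ≡ 10; y = λ·(20 - 10) - 35 ≡ 3. → (10, 3)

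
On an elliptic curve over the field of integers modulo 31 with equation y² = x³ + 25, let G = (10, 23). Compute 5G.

Double-and-add on 5 = (101)₂. Start with G = (10, 23) for the leading 1-bit.
double: tangent at (10, 23): λ = (3·10² + 0)/(2·23) ≡ 21/15. 15⁻¹ ≡ 29 (mod 31) since 15·29 = 435 ≡ 1, so λ ≡ 21·29 ≡ 20.
  x = λ² - 10 - 10 = 400 - 20 ≡ 8; y = λ·(10 - 8) - 23 ≡ 17. → (8, 17)
double: tangent at (8, 17): λ = (3·8² + 0)/(2·17) ≡ 6/3. 3⁻¹ ≡ 21 (mod 31) since 3·21 = 63 ≡ 1, so λ ≡ 6·21 ≡ 2.
  x = λ² - 8 - 8 = 4 - 16 ≡ 19; y = λ·(8 - 19) - 17 ≡ 23. → (19, 23)
add G: (19, 23) + (10, 23). λ = (23 - 23)/(10 - 19) ≡ 0/22 mod 31. 22⁻¹ ≡ 24 (mod 31) since 22·24 = 528 ≡ 1, so λ ≡ 0.
  x = λ² - 19 - 10 = 0 - 29 ≡ 2; y = λ·(19 - 2) - 23 ≡ 8. → (2, 8)

(2, 8)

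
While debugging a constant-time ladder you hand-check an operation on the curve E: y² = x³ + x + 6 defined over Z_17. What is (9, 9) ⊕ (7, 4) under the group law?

(9, 9) + (7, 4). λ = (4 - 9)/(7 - 9) ≡ 12/15 mod 17. 15⁻¹ ≡ 8 (mod 17) since 15·8 = 120 ≡ 1, so λ ≡ 11.
  x = λ² - 9 - 7 = 121 - 16 ≡ 3; y = λ·(9 - 3) - 9 ≡ 6. → (3, 6)

(3, 6)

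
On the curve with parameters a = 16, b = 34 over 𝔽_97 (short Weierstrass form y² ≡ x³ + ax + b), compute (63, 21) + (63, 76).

The two points share x = 63 and their y-coordinates satisfy 21 + 76 ≡ 0 (mod 97), so they are inverses. Their sum is O.

O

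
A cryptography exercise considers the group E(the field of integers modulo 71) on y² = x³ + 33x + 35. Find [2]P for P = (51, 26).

(58, 6)

tangent at (51, 26): λ = (3·51² + 33)/(2·26) ≡ 26/52. 52⁻¹ ≡ 56 (mod 71), so λ ≡ 26·56 ≡ 36.
  x = λ² - 51 - 51 = 1296 - 102 ≡ 58; y = λ·(51 - 58) - 26 ≡ 6. → (58, 6)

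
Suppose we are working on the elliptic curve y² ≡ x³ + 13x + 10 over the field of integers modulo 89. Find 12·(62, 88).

(65, 5)

Write P = (62, 88).
Repeated addition: build up to 12P.
2P: tangent at (62, 88): λ = (3·62² + 13)/(2·88) ≡ 64/87. 87⁻¹ ≡ 44 (mod 89), so λ ≡ 64·44 ≡ 57.
  x = λ² - 62 - 62 = 3249 - 124 ≡ 10; y = λ·(62 - 10) - 88 ≡ 28. → (10, 28)
3P: (10, 28) + (62, 88). λ = (88 - 28)/(62 - 10) ≡ 60/52 mod 89. 52⁻¹ ≡ 12 (mod 89), so λ ≡ 8.
  x = λ² - 10 - 62 = 64 - 72 ≡ 81; y = λ·(10 - 81) - 28 ≡ 27. → (81, 27)
4P: (81, 27) + (62, 88). λ = (88 - 27)/(62 - 81) ≡ 61/70 mod 89. 70⁻¹ ≡ 14 (mod 89), so λ ≡ 53.
  x = λ² - 81 - 62 = 2809 - 143 ≡ 85; y = λ·(81 - 85) - 27 ≡ 28. → (85, 28)
5P: (85, 28) + (62, 88). λ = (88 - 28)/(62 - 85) ≡ 60/66 mod 89. 66⁻¹ ≡ 58 (mod 89) since 66·58 = 3828 ≡ 1, so λ ≡ 9.
  x = λ² - 85 - 62 = 81 - 147 ≡ 23; y = λ·(85 - 23) - 28 ≡ 85. → (23, 85)
6P: (23, 85) + (62, 88). λ = (88 - 85)/(62 - 23) ≡ 3/39 mod 89. 39⁻¹ ≡ 16 (mod 89) since 39·16 = 624 ≡ 1, so λ ≡ 48.
  x = λ² - 23 - 62 = 2304 - 85 ≡ 83; y = λ·(23 - 83) - 85 ≡ 61. → (83, 61)
7P: (83, 61) + (62, 88). λ = (88 - 61)/(62 - 83) ≡ 27/68 mod 89. 68⁻¹ ≡ 72 (mod 89), so λ ≡ 75.
  x = λ² - 83 - 62 = 5625 - 145 ≡ 51; y = λ·(83 - 51) - 61 ≡ 25. → (51, 25)
8P: (51, 25) + (62, 88). λ = (88 - 25)/(62 - 51) ≡ 63/11 mod 89. 11⁻¹ ≡ 81 (mod 89), so λ ≡ 30.
  x = λ² - 51 - 62 = 900 - 113 ≡ 75; y = λ·(51 - 75) - 25 ≡ 56. → (75, 56)
9P: (75, 56) + (62, 88). λ = (88 - 56)/(62 - 75) ≡ 32/76 mod 89. 76⁻¹ ≡ 41 (mod 89) since 76·41 = 3116 ≡ 1, so λ ≡ 66.
  x = λ² - 75 - 62 = 4356 - 137 ≡ 36; y = λ·(75 - 36) - 56 ≡ 26. → (36, 26)
10P: (36, 26) + (62, 88). λ = (88 - 26)/(62 - 36) ≡ 62/26 mod 89. 26⁻¹ ≡ 24 (mod 89) since 26·24 = 624 ≡ 1, so λ ≡ 64.
  x = λ² - 36 - 62 = 4096 - 98 ≡ 82; y = λ·(36 - 82) - 26 ≡ 56. → (82, 56)
11P: (82, 56) + (62, 88). λ = (88 - 56)/(62 - 82) ≡ 32/69 mod 89. 69⁻¹ ≡ 40 (mod 89), so λ ≡ 34.
  x = λ² - 82 - 62 = 1156 - 144 ≡ 33; y = λ·(82 - 33) - 56 ≡ 8. → (33, 8)
12P: (33, 8) + (62, 88). λ = (88 - 8)/(62 - 33) ≡ 80/29 mod 89. 29⁻¹ ≡ 43 (mod 89) since 29·43 = 1247 ≡ 1, so λ ≡ 58.
  x = λ² - 33 - 62 = 3364 - 95 ≡ 65; y = λ·(33 - 65) - 8 ≡ 5. → (65, 5)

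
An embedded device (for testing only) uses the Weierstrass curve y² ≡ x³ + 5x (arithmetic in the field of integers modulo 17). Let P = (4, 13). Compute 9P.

Repeated addition: build up to 9P.
2P: tangent at (4, 13): λ = (3·4² + 5)/(2·13) ≡ 2/9. 9⁻¹ ≡ 2 (mod 17) since 9·2 = 18 ≡ 1, so λ ≡ 2·2 ≡ 4.
  x = λ² - 4 - 4 = 16 - 8 ≡ 8; y = λ·(4 - 8) - 13 ≡ 5. → (8, 5)
3P: (8, 5) + (4, 13). λ = (13 - 5)/(4 - 8) ≡ 8/13 mod 17. 13⁻¹ ≡ 4 (mod 17) since 13·4 = 52 ≡ 1, so λ ≡ 15.
  x = λ² - 8 - 4 = 225 - 12 ≡ 9; y = λ·(8 - 9) - 5 ≡ 14. → (9, 14)
4P: (9, 14) + (4, 13). λ = (13 - 14)/(4 - 9) ≡ 16/12 mod 17. 12⁻¹ ≡ 10 (mod 17), so λ ≡ 7.
  x = λ² - 9 - 4 = 49 - 13 ≡ 2; y = λ·(9 - 2) - 14 ≡ 1. → (2, 1)
5P: (2, 1) + (4, 13). λ = (13 - 1)/(4 - 2) ≡ 12/2 mod 17. 2⁻¹ ≡ 9 (mod 17), so λ ≡ 6.
  x = λ² - 2 - 4 = 36 - 6 ≡ 13; y = λ·(2 - 13) - 1 ≡ 1. → (13, 1)
6P: (13, 1) + (4, 13). λ = (13 - 1)/(4 - 13) ≡ 12/8 mod 17. 8⁻¹ ≡ 15 (mod 17) since 8·15 = 120 ≡ 1, so λ ≡ 10.
  x = λ² - 13 - 4 = 100 - 17 ≡ 15; y = λ·(13 - 15) - 1 ≡ 13. → (15, 13)
7P: (15, 13) + (4, 13). λ = (13 - 13)/(4 - 15) ≡ 0/6 mod 17. 6⁻¹ ≡ 3 (mod 17), so λ ≡ 0.
  x = λ² - 15 - 4 = 0 - 19 ≡ 15; y = λ·(15 - 15) - 13 ≡ 4. → (15, 4)
8P: (15, 4) + (4, 13). λ = (13 - 4)/(4 - 15) ≡ 9/6 mod 17. 6⁻¹ ≡ 3 (mod 17), so λ ≡ 10.
  x = λ² - 15 - 4 = 100 - 19 ≡ 13; y = λ·(15 - 13) - 4 ≡ 16. → (13, 16)
9P: (13, 16) + (4, 13). λ = (13 - 16)/(4 - 13) ≡ 14/8 mod 17. 8⁻¹ ≡ 15 (mod 17), so λ ≡ 6.
  x = λ² - 13 - 4 = 36 - 17 ≡ 2; y = λ·(13 - 2) - 16 ≡ 16. → (2, 16)

(2, 16)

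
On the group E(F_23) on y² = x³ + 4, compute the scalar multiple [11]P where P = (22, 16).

Double-and-add on 11 = (1011)₂. Start with P = (22, 16) for the leading 1-bit.
double: tangent at (22, 16): λ = (3·22² + 0)/(2·16) ≡ 3/9. 9⁻¹ ≡ 18 (mod 23), so λ ≡ 3·18 ≡ 8.
  x = λ² - 22 - 22 = 64 - 44 ≡ 20; y = λ·(22 - 20) - 16 ≡ 0. → (20, 0)
double: (20, 0) + (20, 0): same x and y₁ ≡ -y₂, so the sum is the point at infinity.
add P: the point at infinity + (22, 16) = (22, 16) (identity).
double: tangent at (22, 16): λ = (3·22² + 0)/(2·16) ≡ 3/9. 9⁻¹ ≡ 18 (mod 23), so λ ≡ 3·18 ≡ 8.
  x = λ² - 22 - 22 = 64 - 44 ≡ 20; y = λ·(22 - 20) - 16 ≡ 0. → (20, 0)
add P: (20, 0) + (22, 16). λ = (16 - 0)/(22 - 20) ≡ 16/2 mod 23. 2⁻¹ ≡ 12 (mod 23), so λ ≡ 8.
  x = λ² - 20 - 22 = 64 - 42 ≡ 22; y = λ·(20 - 22) - 0 ≡ 7. → (22, 7)

(22, 7)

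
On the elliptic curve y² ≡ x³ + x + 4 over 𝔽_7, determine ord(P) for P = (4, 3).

5

2P: tangent at (4, 3): λ = (3·4² + 1)/(2·3) ≡ 0/6. 6⁻¹ ≡ 6 (mod 7) since 6·6 = 36 ≡ 1, so λ ≡ 0·6 ≡ 0.
  x = λ² - 4 - 4 = 0 - 8 ≡ 6; y = λ·(4 - 6) - 3 ≡ 4. → (6, 4)
3P: (6, 4) + (4, 3). λ = (3 - 4)/(4 - 6) ≡ 6/5 mod 7. 5⁻¹ ≡ 3 (mod 7), so λ ≡ 4.
  x = λ² - 6 - 4 = 16 - 10 ≡ 6; y = λ·(6 - 6) - 4 ≡ 3. → (6, 3)
4P: (6, 3) + (4, 3). λ = (3 - 3)/(4 - 6) ≡ 0/5 mod 7. 5⁻¹ ≡ 3 (mod 7), so λ ≡ 0.
  x = λ² - 6 - 4 = 0 - 10 ≡ 4; y = λ·(6 - 4) - 3 ≡ 4. → (4, 4)
5P: (4, 4) + (4, 3): same x and y₁ ≡ -y₂, so the sum is O.
5P = O, so the order is 5.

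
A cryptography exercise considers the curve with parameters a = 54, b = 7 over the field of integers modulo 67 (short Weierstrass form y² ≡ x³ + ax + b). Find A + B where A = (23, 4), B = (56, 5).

(23, 4) + (56, 5). λ = (5 - 4)/(56 - 23) ≡ 1/33 mod 67. 33⁻¹ ≡ 65 (mod 67), so λ ≡ 65.
  x = λ² - 23 - 56 = 4225 - 79 ≡ 59; y = λ·(23 - 59) - 4 ≡ 1. → (59, 1)

(59, 1)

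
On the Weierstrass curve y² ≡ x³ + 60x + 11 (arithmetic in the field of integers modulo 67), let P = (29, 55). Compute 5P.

Double-and-add on 5 = (101)₂. Start with P = (29, 55) for the leading 1-bit.
double: tangent at (29, 55): λ = (3·29² + 60)/(2·55) ≡ 37/43. 43⁻¹ ≡ 53 (mod 67), so λ ≡ 37·53 ≡ 18.
  x = λ² - 29 - 29 = 324 - 58 ≡ 65; y = λ·(29 - 65) - 55 ≡ 34. → (65, 34)
double: tangent at (65, 34): λ = (3·65² + 60)/(2·34) ≡ 5/1. 1⁻¹ ≡ 1 (mod 67), so λ ≡ 5·1 ≡ 5.
  x = λ² - 65 - 65 = 25 - 130 ≡ 29; y = λ·(65 - 29) - 34 ≡ 12. → (29, 12)
add P: (29, 12) + (29, 55): same x and y₁ ≡ -y₂, so the sum is ∞.

O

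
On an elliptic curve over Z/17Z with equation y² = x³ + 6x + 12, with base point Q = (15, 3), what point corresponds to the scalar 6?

(9, 9)

Repeated addition: build up to 6Q.
2Q: tangent at (15, 3): λ = (3·15² + 6)/(2·3) ≡ 1/6. 6⁻¹ ≡ 3 (mod 17) since 6·3 = 18 ≡ 1, so λ ≡ 1·3 ≡ 3.
  x = λ² - 15 - 15 = 9 - 30 ≡ 13; y = λ·(15 - 13) - 3 ≡ 3. → (13, 3)
3Q: (13, 3) + (15, 3). λ = (3 - 3)/(15 - 13) ≡ 0/2 mod 17. 2⁻¹ ≡ 9 (mod 17) since 2·9 = 18 ≡ 1, so λ ≡ 0.
  x = λ² - 13 - 15 = 0 - 28 ≡ 6; y = λ·(13 - 6) - 3 ≡ 14. → (6, 14)
4Q: (6, 14) + (15, 3). λ = (3 - 14)/(15 - 6) ≡ 6/9 mod 17. 9⁻¹ ≡ 2 (mod 17) since 9·2 = 18 ≡ 1, so λ ≡ 12.
  x = λ² - 6 - 15 = 144 - 21 ≡ 4; y = λ·(6 - 4) - 14 ≡ 10. → (4, 10)
5Q: (4, 10) + (15, 3). λ = (3 - 10)/(15 - 4) ≡ 10/11 mod 17. 11⁻¹ ≡ 14 (mod 17), so λ ≡ 4.
  x = λ² - 4 - 15 = 16 - 19 ≡ 14; y = λ·(4 - 14) - 10 ≡ 1. → (14, 1)
6Q: (14, 1) + (15, 3). λ = (3 - 1)/(15 - 14) ≡ 2/1 mod 17. 1⁻¹ ≡ 1 (mod 17), so λ ≡ 2.
  x = λ² - 14 - 15 = 4 - 29 ≡ 9; y = λ·(14 - 9) - 1 ≡ 9. → (9, 9)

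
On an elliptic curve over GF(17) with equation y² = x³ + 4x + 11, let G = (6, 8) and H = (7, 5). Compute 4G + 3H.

(3, 4)

First 4G:
Repeated addition: build up to 4G.
2G: tangent at (6, 8): λ = (3·6² + 4)/(2·8) ≡ 10/16. 16⁻¹ ≡ 16 (mod 17), so λ ≡ 10·16 ≡ 7.
  x = λ² - 6 - 6 = 49 - 12 ≡ 3; y = λ·(6 - 3) - 8 ≡ 13. → (3, 13)
3G: (3, 13) + (6, 8). λ = (8 - 13)/(6 - 3) ≡ 12/3 mod 17. 3⁻¹ ≡ 6 (mod 17) since 3·6 = 18 ≡ 1, so λ ≡ 4.
  x = λ² - 3 - 6 = 16 - 9 ≡ 7; y = λ·(3 - 7) - 13 ≡ 5. → (7, 5)
4G: (7, 5) + (6, 8). λ = (8 - 5)/(6 - 7) ≡ 3/16 mod 17. 16⁻¹ ≡ 16 (mod 17), so λ ≡ 14.
  x = λ² - 7 - 6 = 196 - 13 ≡ 13; y = λ·(7 - 13) - 5 ≡ 13. → (13, 13)
4G = (13, 13).
Next 3H:
Repeated addition: build up to 3H.
2H: tangent at (7, 5): λ = (3·7² + 4)/(2·5) ≡ 15/10. 10⁻¹ ≡ 12 (mod 17) since 10·12 = 120 ≡ 1, so λ ≡ 15·12 ≡ 10.
  x = λ² - 7 - 7 = 100 - 14 ≡ 1; y = λ·(7 - 1) - 5 ≡ 4. → (1, 4)
3H: (1, 4) + (7, 5). λ = (5 - 4)/(7 - 1) ≡ 1/6 mod 17. 6⁻¹ ≡ 3 (mod 17), so λ ≡ 3.
  x = λ² - 1 - 7 = 9 - 8 ≡ 1; y = λ·(1 - 1) - 4 ≡ 13. → (1, 13)
3H = (1, 13).
Finally 4G + 3H:
(13, 13) + (1, 13). λ = (13 - 13)/(1 - 13) ≡ 0/5 mod 17. 5⁻¹ ≡ 7 (mod 17), so λ ≡ 0.
  x = λ² - 13 - 1 = 0 - 14 ≡ 3; y = λ·(13 - 3) - 13 ≡ 4. → (3, 4)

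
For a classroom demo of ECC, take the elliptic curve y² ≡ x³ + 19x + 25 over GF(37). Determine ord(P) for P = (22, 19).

2P: tangent at (22, 19): λ = (3·22² + 19)/(2·19) ≡ 28/1. 1⁻¹ ≡ 1 (mod 37), so λ ≡ 28·1 ≡ 28.
  x = λ² - 22 - 22 = 784 - 44 ≡ 0; y = λ·(22 - 0) - 19 ≡ 5. → (0, 5)
3P: (0, 5) + (22, 19). λ = (19 - 5)/(22 - 0) ≡ 14/22 mod 37. 22⁻¹ ≡ 32 (mod 37) since 22·32 = 704 ≡ 1, so λ ≡ 4.
  x = λ² - 0 - 22 = 16 - 22 ≡ 31; y = λ·(0 - 31) - 5 ≡ 19. → (31, 19)
4P: (31, 19) + (22, 19). λ = (19 - 19)/(22 - 31) ≡ 0/28 mod 37. 28⁻¹ ≡ 4 (mod 37), so λ ≡ 0.
  x = λ² - 31 - 22 = 0 - 53 ≡ 21; y = λ·(31 - 21) - 19 ≡ 18. → (21, 18)
5P: (21, 18) + (22, 19). λ = (19 - 18)/(22 - 21) ≡ 1/1 mod 37. 1⁻¹ ≡ 1 (mod 37) since 1·1 = 1 ≡ 1, so λ ≡ 1.
  x = λ² - 21 - 22 = 1 - 43 ≡ 32; y = λ·(21 - 32) - 18 ≡ 8. → (32, 8)
6P: (32, 8) + (22, 19). λ = (19 - 8)/(22 - 32) ≡ 11/27 mod 37. 27⁻¹ ≡ 11 (mod 37), so λ ≡ 10.
  x = λ² - 32 - 22 = 100 - 54 ≡ 9; y = λ·(32 - 9) - 8 ≡ 0. → (9, 0)
7P: (9, 0) + (22, 19). λ = (19 - 0)/(22 - 9) ≡ 19/13 mod 37. 13⁻¹ ≡ 20 (mod 37) since 13·20 = 260 ≡ 1, so λ ≡ 10.
  x = λ² - 9 - 22 = 100 - 31 ≡ 32; y = λ·(9 - 32) - 0 ≡ 29. → (32, 29)
8P: (32, 29) + (22, 19). λ = (19 - 29)/(22 - 32) ≡ 27/27 mod 37. 27⁻¹ ≡ 11 (mod 37), so λ ≡ 1.
  x = λ² - 32 - 22 = 1 - 54 ≡ 21; y = λ·(32 - 21) - 29 ≡ 19. → (21, 19)
9P: (21, 19) + (22, 19). λ = (19 - 19)/(22 - 21) ≡ 0/1 mod 37. 1⁻¹ ≡ 1 (mod 37), so λ ≡ 0.
  x = λ² - 21 - 22 = 0 - 43 ≡ 31; y = λ·(21 - 31) - 19 ≡ 18. → (31, 18)
10P: (31, 18) + (22, 19). λ = (19 - 18)/(22 - 31) ≡ 1/28 mod 37. 28⁻¹ ≡ 4 (mod 37), so λ ≡ 4.
  x = λ² - 31 - 22 = 16 - 53 ≡ 0; y = λ·(31 - 0) - 18 ≡ 32. → (0, 32)
11P: (0, 32) + (22, 19). λ = (19 - 32)/(22 - 0) ≡ 24/22 mod 37. 22⁻¹ ≡ 32 (mod 37) since 22·32 = 704 ≡ 1, so λ ≡ 28.
  x = λ² - 0 - 22 = 784 - 22 ≡ 22; y = λ·(0 - 22) - 32 ≡ 18. → (22, 18)
12P: (22, 18) + (22, 19): same x and y₁ ≡ -y₂, so the sum is O.
12P = O, so the order is 12.

12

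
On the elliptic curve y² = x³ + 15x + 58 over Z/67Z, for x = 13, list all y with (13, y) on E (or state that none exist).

none

x³ + 15x + 58 = 2450 ≡ 38 (mod 67).
38 is a non-residue mod 67; no y exists.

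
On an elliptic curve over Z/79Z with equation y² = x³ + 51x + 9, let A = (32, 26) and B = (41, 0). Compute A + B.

(28, 59)

(32, 26) + (41, 0). λ = (0 - 26)/(41 - 32) ≡ 53/9 mod 79. 9⁻¹ ≡ 44 (mod 79), so λ ≡ 41.
  x = λ² - 32 - 41 = 1681 - 73 ≡ 28; y = λ·(32 - 28) - 26 ≡ 59. → (28, 59)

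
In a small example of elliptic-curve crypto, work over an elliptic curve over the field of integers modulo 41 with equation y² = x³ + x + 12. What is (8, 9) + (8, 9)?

(30, 33)

tangent at (8, 9): λ = (3·8² + 1)/(2·9) ≡ 29/18. 18⁻¹ ≡ 16 (mod 41), so λ ≡ 29·16 ≡ 13.
  x = λ² - 8 - 8 = 169 - 16 ≡ 30; y = λ·(8 - 30) - 9 ≡ 33. → (30, 33)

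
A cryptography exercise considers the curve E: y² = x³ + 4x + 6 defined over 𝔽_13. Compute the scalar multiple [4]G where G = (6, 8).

Repeated addition: build up to 4G.
2G: tangent at (6, 8): λ = (3·6² + 4)/(2·8) ≡ 8/3. 3⁻¹ ≡ 9 (mod 13) since 3·9 = 27 ≡ 1, so λ ≡ 8·9 ≡ 7.
  x = λ² - 6 - 6 = 49 - 12 ≡ 11; y = λ·(6 - 11) - 8 ≡ 9. → (11, 9)
3G: (11, 9) + (6, 8). λ = (8 - 9)/(6 - 11) ≡ 12/8 mod 13. 8⁻¹ ≡ 5 (mod 13) since 8·5 = 40 ≡ 1, so λ ≡ 8.
  x = λ² - 11 - 6 = 64 - 17 ≡ 8; y = λ·(11 - 8) - 9 ≡ 2. → (8, 2)
4G: (8, 2) + (6, 8). λ = (8 - 2)/(6 - 8) ≡ 6/11 mod 13. 11⁻¹ ≡ 6 (mod 13), so λ ≡ 10.
  x = λ² - 8 - 6 = 100 - 14 ≡ 8; y = λ·(8 - 8) - 2 ≡ 11. → (8, 11)

(8, 11)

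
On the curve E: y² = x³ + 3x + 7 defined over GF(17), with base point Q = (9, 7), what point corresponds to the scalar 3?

Repeated addition: build up to 3Q.
2Q: tangent at (9, 7): λ = (3·9² + 3)/(2·7) ≡ 8/14. 14⁻¹ ≡ 11 (mod 17), so λ ≡ 8·11 ≡ 3.
  x = λ² - 9 - 9 = 9 - 18 ≡ 8; y = λ·(9 - 8) - 7 ≡ 13. → (8, 13)
3Q: (8, 13) + (9, 7). λ = (7 - 13)/(9 - 8) ≡ 11/1 mod 17. 1⁻¹ ≡ 1 (mod 17), so λ ≡ 11.
  x = λ² - 8 - 9 = 121 - 17 ≡ 2; y = λ·(8 - 2) - 13 ≡ 2. → (2, 2)

(2, 2)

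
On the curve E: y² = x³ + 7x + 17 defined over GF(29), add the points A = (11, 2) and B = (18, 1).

(11, 2) + (18, 1). λ = (1 - 2)/(18 - 11) ≡ 28/7 mod 29. 7⁻¹ ≡ 25 (mod 29) since 7·25 = 175 ≡ 1, so λ ≡ 4.
  x = λ² - 11 - 18 = 16 - 29 ≡ 16; y = λ·(11 - 16) - 2 ≡ 7. → (16, 7)

(16, 7)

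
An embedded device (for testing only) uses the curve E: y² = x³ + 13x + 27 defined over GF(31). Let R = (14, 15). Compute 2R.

tangent at (14, 15): λ = (3·14² + 13)/(2·15) ≡ 12/30. 30⁻¹ ≡ 30 (mod 31) since 30·30 = 900 ≡ 1, so λ ≡ 12·30 ≡ 19.
  x = λ² - 14 - 14 = 361 - 28 ≡ 23; y = λ·(14 - 23) - 15 ≡ 0. → (23, 0)

(23, 0)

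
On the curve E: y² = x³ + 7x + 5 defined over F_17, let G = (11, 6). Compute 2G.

tangent at (11, 6): λ = (3·11² + 7)/(2·6) ≡ 13/12. 12⁻¹ ≡ 10 (mod 17) since 12·10 = 120 ≡ 1, so λ ≡ 13·10 ≡ 11.
  x = λ² - 11 - 11 = 121 - 22 ≡ 14; y = λ·(11 - 14) - 6 ≡ 12. → (14, 12)

(14, 12)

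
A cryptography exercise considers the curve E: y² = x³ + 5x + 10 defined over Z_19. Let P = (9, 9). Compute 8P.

(9, 9)

Double-and-add on 8 = (1000)₂. Start with P = (9, 9) for the leading 1-bit.
double: tangent at (9, 9): λ = (3·9² + 5)/(2·9) ≡ 1/18. 18⁻¹ ≡ 18 (mod 19), so λ ≡ 1·18 ≡ 18.
  x = λ² - 9 - 9 = 324 - 18 ≡ 2; y = λ·(9 - 2) - 9 ≡ 3. → (2, 3)
double: tangent at (2, 3): λ = (3·2² + 5)/(2·3) ≡ 17/6. 6⁻¹ ≡ 16 (mod 19), so λ ≡ 17·16 ≡ 6.
  x = λ² - 2 - 2 = 36 - 4 ≡ 13; y = λ·(2 - 13) - 3 ≡ 7. → (13, 7)
double: tangent at (13, 7): λ = (3·13² + 5)/(2·7) ≡ 18/14. 14⁻¹ ≡ 15 (mod 19) since 14·15 = 210 ≡ 1, so λ ≡ 18·15 ≡ 4.
  x = λ² - 13 - 13 = 16 - 26 ≡ 9; y = λ·(13 - 9) - 7 ≡ 9. → (9, 9)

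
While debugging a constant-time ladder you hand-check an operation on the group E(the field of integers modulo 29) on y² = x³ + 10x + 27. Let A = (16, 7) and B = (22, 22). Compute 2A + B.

First 2A:
Repeated addition: build up to 2A.
2A: tangent at (16, 7): λ = (3·16² + 10)/(2·7) ≡ 24/14. 14⁻¹ ≡ 27 (mod 29), so λ ≡ 24·27 ≡ 10.
  x = λ² - 16 - 16 = 100 - 32 ≡ 10; y = λ·(16 - 10) - 7 ≡ 24. → (10, 24)
2A = (10, 24).
Finally 2A + B:
(10, 24) + (22, 22). λ = (22 - 24)/(22 - 10) ≡ 27/12 mod 29. 12⁻¹ ≡ 17 (mod 29) since 12·17 = 204 ≡ 1, so λ ≡ 24.
  x = λ² - 10 - 22 = 576 - 32 ≡ 22; y = λ·(10 - 22) - 24 ≡ 7. → (22, 7)

(22, 7)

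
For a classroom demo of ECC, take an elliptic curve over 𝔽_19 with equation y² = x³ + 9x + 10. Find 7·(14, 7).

(7, 13)

Write G = (14, 7).
Double-and-add on 7 = (111)₂. Start with G = (14, 7) for the leading 1-bit.
double: tangent at (14, 7): λ = (3·14² + 9)/(2·7) ≡ 8/14. 14⁻¹ ≡ 15 (mod 19), so λ ≡ 8·15 ≡ 6.
  x = λ² - 14 - 14 = 36 - 28 ≡ 8; y = λ·(14 - 8) - 7 ≡ 10. → (8, 10)
add G: (8, 10) + (14, 7). λ = (7 - 10)/(14 - 8) ≡ 16/6 mod 19. 6⁻¹ ≡ 16 (mod 19), so λ ≡ 9.
  x = λ² - 8 - 14 = 81 - 22 ≡ 2; y = λ·(8 - 2) - 10 ≡ 6. → (2, 6)
double: tangent at (2, 6): λ = (3·2² + 9)/(2·6) ≡ 2/12. 12⁻¹ ≡ 8 (mod 19), so λ ≡ 2·8 ≡ 16.
  x = λ² - 2 - 2 = 256 - 4 ≡ 5; y = λ·(2 - 5) - 6 ≡ 3. → (5, 3)
add G: (5, 3) + (14, 7). λ = (7 - 3)/(14 - 5) ≡ 4/9 mod 19. 9⁻¹ ≡ 17 (mod 19) since 9·17 = 153 ≡ 1, so λ ≡ 11.
  x = λ² - 5 - 14 = 121 - 19 ≡ 7; y = λ·(5 - 7) - 3 ≡ 13. → (7, 13)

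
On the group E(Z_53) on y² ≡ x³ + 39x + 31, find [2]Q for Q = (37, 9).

tangent at (37, 9): λ = (3·37² + 39)/(2·9) ≡ 12/18. 18⁻¹ ≡ 3 (mod 53), so λ ≡ 12·3 ≡ 36.
  x = λ² - 37 - 37 = 1296 - 74 ≡ 3; y = λ·(37 - 3) - 9 ≡ 49. → (3, 49)

(3, 49)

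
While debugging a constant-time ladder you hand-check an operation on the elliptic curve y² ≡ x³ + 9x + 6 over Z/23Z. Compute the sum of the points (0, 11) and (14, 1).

(2, 20)

(0, 11) + (14, 1). λ = (1 - 11)/(14 - 0) ≡ 13/14 mod 23. 14⁻¹ ≡ 5 (mod 23), so λ ≡ 19.
  x = λ² - 0 - 14 = 361 - 14 ≡ 2; y = λ·(0 - 2) - 11 ≡ 20. → (2, 20)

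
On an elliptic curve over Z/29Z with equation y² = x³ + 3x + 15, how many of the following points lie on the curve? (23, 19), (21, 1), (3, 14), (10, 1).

(23, 19): 19² ≡ 13, rhs ≡ 13 → on.
(21, 1): 1² ≡ 1, rhs ≡ 1 → on.
(3, 14): 14² ≡ 22, rhs ≡ 22 → on.
(10, 1): 1² ≡ 1, rhs ≡ 1 → on.

4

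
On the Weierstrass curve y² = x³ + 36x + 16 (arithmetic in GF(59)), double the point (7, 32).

(37, 50)

tangent at (7, 32): λ = (3·7² + 36)/(2·32) ≡ 6/5. 5⁻¹ ≡ 12 (mod 59) since 5·12 = 60 ≡ 1, so λ ≡ 6·12 ≡ 13.
  x = λ² - 7 - 7 = 169 - 14 ≡ 37; y = λ·(7 - 37) - 32 ≡ 50. → (37, 50)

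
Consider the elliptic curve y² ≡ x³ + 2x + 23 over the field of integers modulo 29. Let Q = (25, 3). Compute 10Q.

(2, 8)

Double-and-add on 10 = (1010)₂. Start with Q = (25, 3) for the leading 1-bit.
double: tangent at (25, 3): λ = (3·25² + 2)/(2·3) ≡ 21/6. 6⁻¹ ≡ 5 (mod 29), so λ ≡ 21·5 ≡ 18.
  x = λ² - 25 - 25 = 324 - 50 ≡ 13; y = λ·(25 - 13) - 3 ≡ 10. → (13, 10)
double: tangent at (13, 10): λ = (3·13² + 2)/(2·10) ≡ 16/20. 20⁻¹ ≡ 16 (mod 29) since 20·16 = 320 ≡ 1, so λ ≡ 16·16 ≡ 24.
  x = λ² - 13 - 13 = 576 - 26 ≡ 28; y = λ·(13 - 28) - 10 ≡ 7. → (28, 7)
add Q: (28, 7) + (25, 3). λ = (3 - 7)/(25 - 28) ≡ 25/26 mod 29. 26⁻¹ ≡ 19 (mod 29), so λ ≡ 11.
  x = λ² - 28 - 25 = 121 - 53 ≡ 10; y = λ·(28 - 10) - 7 ≡ 17. → (10, 17)
double: tangent at (10, 17): λ = (3·10² + 2)/(2·17) ≡ 12/5. 5⁻¹ ≡ 6 (mod 29), so λ ≡ 12·6 ≡ 14.
  x = λ² - 10 - 10 = 196 - 20 ≡ 2; y = λ·(10 - 2) - 17 ≡ 8. → (2, 8)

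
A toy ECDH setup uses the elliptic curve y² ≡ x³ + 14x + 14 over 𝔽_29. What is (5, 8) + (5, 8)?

tangent at (5, 8): λ = (3·5² + 14)/(2·8) ≡ 2/16. 16⁻¹ ≡ 20 (mod 29) since 16·20 = 320 ≡ 1, so λ ≡ 2·20 ≡ 11.
  x = λ² - 5 - 5 = 121 - 10 ≡ 24; y = λ·(5 - 24) - 8 ≡ 15. → (24, 15)

(24, 15)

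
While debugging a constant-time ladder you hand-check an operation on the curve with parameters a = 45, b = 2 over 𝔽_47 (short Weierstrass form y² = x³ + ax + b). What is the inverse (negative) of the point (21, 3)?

(21, 44)

-(21, 3) = (21, -3 mod 47) = (21, 44).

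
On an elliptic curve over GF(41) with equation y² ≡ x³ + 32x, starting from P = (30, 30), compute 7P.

(17, 2)

Double-and-add on 7 = (111)₂. Start with P = (30, 30) for the leading 1-bit.
double: tangent at (30, 30): λ = (3·30² + 32)/(2·30) ≡ 26/19. 19⁻¹ ≡ 13 (mod 41), so λ ≡ 26·13 ≡ 10.
  x = λ² - 30 - 30 = 100 - 60 ≡ 40; y = λ·(30 - 40) - 30 ≡ 34. → (40, 34)
add P: (40, 34) + (30, 30). λ = (30 - 34)/(30 - 40) ≡ 37/31 mod 41. 31⁻¹ ≡ 4 (mod 41), so λ ≡ 25.
  x = λ² - 40 - 30 = 625 - 70 ≡ 22; y = λ·(40 - 22) - 34 ≡ 6. → (22, 6)
double: tangent at (22, 6): λ = (3·22² + 32)/(2·6) ≡ 8/12. 12⁻¹ ≡ 24 (mod 41) since 12·24 = 288 ≡ 1, so λ ≡ 8·24 ≡ 28.
  x = λ² - 22 - 22 = 784 - 44 ≡ 2; y = λ·(22 - 2) - 6 ≡ 21. → (2, 21)
add P: (2, 21) + (30, 30). λ = (30 - 21)/(30 - 2) ≡ 9/28 mod 41. 28⁻¹ ≡ 22 (mod 41), so λ ≡ 34.
  x = λ² - 2 - 30 = 1156 - 32 ≡ 17; y = λ·(2 - 17) - 21 ≡ 2. → (17, 2)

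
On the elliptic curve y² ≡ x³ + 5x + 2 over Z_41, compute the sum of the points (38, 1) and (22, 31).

(38, 1) + (22, 31). λ = (31 - 1)/(22 - 38) ≡ 30/25 mod 41. 25⁻¹ ≡ 23 (mod 41), so λ ≡ 34.
  x = λ² - 38 - 22 = 1156 - 60 ≡ 30; y = λ·(38 - 30) - 1 ≡ 25. → (30, 25)

(30, 25)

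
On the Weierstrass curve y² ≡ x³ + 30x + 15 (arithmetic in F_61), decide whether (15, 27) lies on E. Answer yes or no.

yes

y² = 27² ≡ 58; x³ + 30x + 15 = 3840 ≡ 58 (mod 61). 58 = 58.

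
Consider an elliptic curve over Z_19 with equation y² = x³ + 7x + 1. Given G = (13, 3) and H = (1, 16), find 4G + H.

(0, 18)

First 4G:
Repeated addition: build up to 4G.
2G: tangent at (13, 3): λ = (3·13² + 7)/(2·3) ≡ 1/6. 6⁻¹ ≡ 16 (mod 19) since 6·16 = 96 ≡ 1, so λ ≡ 1·16 ≡ 16.
  x = λ² - 13 - 13 = 256 - 26 ≡ 2; y = λ·(13 - 2) - 3 ≡ 2. → (2, 2)
3G: (2, 2) + (13, 3). λ = (3 - 2)/(13 - 2) ≡ 1/11 mod 19. 11⁻¹ ≡ 7 (mod 19) since 11·7 = 77 ≡ 1, so λ ≡ 7.
  x = λ² - 2 - 13 = 49 - 15 ≡ 15; y = λ·(2 - 15) - 2 ≡ 2. → (15, 2)
4G: (15, 2) + (13, 3). λ = (3 - 2)/(13 - 15) ≡ 1/17 mod 19. 17⁻¹ ≡ 9 (mod 19) since 17·9 = 153 ≡ 1, so λ ≡ 9.
  x = λ² - 15 - 13 = 81 - 28 ≡ 15; y = λ·(15 - 15) - 2 ≡ 17. → (15, 17)
4G = (15, 17).
Finally 4G + H:
(15, 17) + (1, 16). λ = (16 - 17)/(1 - 15) ≡ 18/5 mod 19. 5⁻¹ ≡ 4 (mod 19), so λ ≡ 15.
  x = λ² - 15 - 1 = 225 - 16 ≡ 0; y = λ·(15 - 0) - 17 ≡ 18. → (0, 18)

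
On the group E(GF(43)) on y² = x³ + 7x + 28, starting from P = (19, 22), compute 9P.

(5, 39)

Repeated addition: build up to 9P.
2P: tangent at (19, 22): λ = (3·19² + 7)/(2·22) ≡ 15/1. 1⁻¹ ≡ 1 (mod 43) since 1·1 = 1 ≡ 1, so λ ≡ 15·1 ≡ 15.
  x = λ² - 19 - 19 = 225 - 38 ≡ 15; y = λ·(19 - 15) - 22 ≡ 38. → (15, 38)
3P: (15, 38) + (19, 22). λ = (22 - 38)/(19 - 15) ≡ 27/4 mod 43. 4⁻¹ ≡ 11 (mod 43) since 4·11 = 44 ≡ 1, so λ ≡ 39.
  x = λ² - 15 - 19 = 1521 - 34 ≡ 25; y = λ·(15 - 25) - 38 ≡ 2. → (25, 2)
4P: (25, 2) + (19, 22). λ = (22 - 2)/(19 - 25) ≡ 20/37 mod 43. 37⁻¹ ≡ 7 (mod 43), so λ ≡ 11.
  x = λ² - 25 - 19 = 121 - 44 ≡ 34; y = λ·(25 - 34) - 2 ≡ 28. → (34, 28)
5P: (34, 28) + (19, 22). λ = (22 - 28)/(19 - 34) ≡ 37/28 mod 43. 28⁻¹ ≡ 20 (mod 43) since 28·20 = 560 ≡ 1, so λ ≡ 9.
  x = λ² - 34 - 19 = 81 - 53 ≡ 28; y = λ·(34 - 28) - 28 ≡ 26. → (28, 26)
6P: (28, 26) + (19, 22). λ = (22 - 26)/(19 - 28) ≡ 39/34 mod 43. 34⁻¹ ≡ 19 (mod 43) since 34·19 = 646 ≡ 1, so λ ≡ 10.
  x = λ² - 28 - 19 = 100 - 47 ≡ 10; y = λ·(28 - 10) - 26 ≡ 25. → (10, 25)
7P: (10, 25) + (19, 22). λ = (22 - 25)/(19 - 10) ≡ 40/9 mod 43. 9⁻¹ ≡ 24 (mod 43), so λ ≡ 14.
  x = λ² - 10 - 19 = 196 - 29 ≡ 38; y = λ·(10 - 38) - 25 ≡ 13. → (38, 13)
8P: (38, 13) + (19, 22). λ = (22 - 13)/(19 - 38) ≡ 9/24 mod 43. 24⁻¹ ≡ 9 (mod 43), so λ ≡ 38.
  x = λ² - 38 - 19 = 1444 - 57 ≡ 11; y = λ·(38 - 11) - 13 ≡ 24. → (11, 24)
9P: (11, 24) + (19, 22). λ = (22 - 24)/(19 - 11) ≡ 41/8 mod 43. 8⁻¹ ≡ 27 (mod 43), so λ ≡ 32.
  x = λ² - 11 - 19 = 1024 - 30 ≡ 5; y = λ·(11 - 5) - 24 ≡ 39. → (5, 39)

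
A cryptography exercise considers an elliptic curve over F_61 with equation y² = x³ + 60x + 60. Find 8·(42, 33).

Write Q = (42, 33).
Repeated addition: build up to 8Q.
2Q: tangent at (42, 33): λ = (3·42² + 60)/(2·33) ≡ 45/5. 5⁻¹ ≡ 49 (mod 61), so λ ≡ 45·49 ≡ 9.
  x = λ² - 42 - 42 = 81 - 84 ≡ 58; y = λ·(42 - 58) - 33 ≡ 6. → (58, 6)
3Q: (58, 6) + (42, 33). λ = (33 - 6)/(42 - 58) ≡ 27/45 mod 61. 45⁻¹ ≡ 19 (mod 61), so λ ≡ 25.
  x = λ² - 58 - 42 = 625 - 100 ≡ 37; y = λ·(58 - 37) - 6 ≡ 31. → (37, 31)
4Q: (37, 31) + (42, 33). λ = (33 - 31)/(42 - 37) ≡ 2/5 mod 61. 5⁻¹ ≡ 49 (mod 61) since 5·49 = 245 ≡ 1, so λ ≡ 37.
  x = λ² - 37 - 42 = 1369 - 79 ≡ 9; y = λ·(37 - 9) - 31 ≡ 29. → (9, 29)
5Q: (9, 29) + (42, 33). λ = (33 - 29)/(42 - 9) ≡ 4/33 mod 61. 33⁻¹ ≡ 37 (mod 61) since 33·37 = 1221 ≡ 1, so λ ≡ 26.
  x = λ² - 9 - 42 = 676 - 51 ≡ 15; y = λ·(9 - 15) - 29 ≡ 59. → (15, 59)
6Q: (15, 59) + (42, 33). λ = (33 - 59)/(42 - 15) ≡ 35/27 mod 61. 27⁻¹ ≡ 52 (mod 61), so λ ≡ 51.
  x = λ² - 15 - 42 = 2601 - 57 ≡ 43; y = λ·(15 - 43) - 59 ≡ 38. → (43, 38)
7Q: (43, 38) + (42, 33). λ = (33 - 38)/(42 - 43) ≡ 56/60 mod 61. 60⁻¹ ≡ 60 (mod 61), so λ ≡ 5.
  x = λ² - 43 - 42 = 25 - 85 ≡ 1; y = λ·(43 - 1) - 38 ≡ 50. → (1, 50)
8Q: (1, 50) + (42, 33). λ = (33 - 50)/(42 - 1) ≡ 44/41 mod 61. 41⁻¹ ≡ 3 (mod 61) since 41·3 = 123 ≡ 1, so λ ≡ 10.
  x = λ² - 1 - 42 = 100 - 43 ≡ 57; y = λ·(1 - 57) - 50 ≡ 0. → (57, 0)

(57, 0)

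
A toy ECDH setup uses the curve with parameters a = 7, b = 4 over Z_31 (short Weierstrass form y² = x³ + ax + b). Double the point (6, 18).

(21, 9)

tangent at (6, 18): λ = (3·6² + 7)/(2·18) ≡ 22/5. 5⁻¹ ≡ 25 (mod 31), so λ ≡ 22·25 ≡ 23.
  x = λ² - 6 - 6 = 529 - 12 ≡ 21; y = λ·(6 - 21) - 18 ≡ 9. → (21, 9)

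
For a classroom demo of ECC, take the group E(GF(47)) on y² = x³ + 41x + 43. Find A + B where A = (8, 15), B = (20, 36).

(8, 15) + (20, 36). λ = (36 - 15)/(20 - 8) ≡ 21/12 mod 47. 12⁻¹ ≡ 4 (mod 47) since 12·4 = 48 ≡ 1, so λ ≡ 37.
  x = λ² - 8 - 20 = 1369 - 28 ≡ 25; y = λ·(8 - 25) - 15 ≡ 14. → (25, 14)

(25, 14)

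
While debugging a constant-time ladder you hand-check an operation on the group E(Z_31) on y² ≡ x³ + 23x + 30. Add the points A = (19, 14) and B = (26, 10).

(19, 14) + (26, 10). λ = (10 - 14)/(26 - 19) ≡ 27/7 mod 31. 7⁻¹ ≡ 9 (mod 31) since 7·9 = 63 ≡ 1, so λ ≡ 26.
  x = λ² - 19 - 26 = 676 - 45 ≡ 11; y = λ·(19 - 11) - 14 ≡ 8. → (11, 8)

(11, 8)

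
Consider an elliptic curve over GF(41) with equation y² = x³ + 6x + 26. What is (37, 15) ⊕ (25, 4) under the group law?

(16, 35)

(37, 15) + (25, 4). λ = (4 - 15)/(25 - 37) ≡ 30/29 mod 41. 29⁻¹ ≡ 17 (mod 41), so λ ≡ 18.
  x = λ² - 37 - 25 = 324 - 62 ≡ 16; y = λ·(37 - 16) - 15 ≡ 35. → (16, 35)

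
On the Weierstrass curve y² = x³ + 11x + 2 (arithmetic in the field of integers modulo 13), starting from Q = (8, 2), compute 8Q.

(1, 1)

Repeated addition: build up to 8Q.
2Q: tangent at (8, 2): λ = (3·8² + 11)/(2·2) ≡ 8/4. 4⁻¹ ≡ 10 (mod 13), so λ ≡ 8·10 ≡ 2.
  x = λ² - 8 - 8 = 4 - 16 ≡ 1; y = λ·(8 - 1) - 2 ≡ 12. → (1, 12)
3Q: (1, 12) + (8, 2). λ = (2 - 12)/(8 - 1) ≡ 3/7 mod 13. 7⁻¹ ≡ 2 (mod 13), so λ ≡ 6.
  x = λ² - 1 - 8 = 36 - 9 ≡ 1; y = λ·(1 - 1) - 12 ≡ 1. → (1, 1)
4Q: (1, 1) + (8, 2). λ = (2 - 1)/(8 - 1) ≡ 1/7 mod 13. 7⁻¹ ≡ 2 (mod 13) since 7·2 = 14 ≡ 1, so λ ≡ 2.
  x = λ² - 1 - 8 = 4 - 9 ≡ 8; y = λ·(1 - 8) - 1 ≡ 11. → (8, 11)
5Q: (8, 11) + (8, 2): same x and y₁ ≡ -y₂, so the sum is 𝒪.
6Q: 𝒪 + (8, 2) = (8, 2) (identity).
7Q: tangent at (8, 2): λ = (3·8² + 11)/(2·2) ≡ 8/4. 4⁻¹ ≡ 10 (mod 13) since 4·10 = 40 ≡ 1, so λ ≡ 8·10 ≡ 2.
  x = λ² - 8 - 8 = 4 - 16 ≡ 1; y = λ·(8 - 1) - 2 ≡ 12. → (1, 12)
8Q: (1, 12) + (8, 2). λ = (2 - 12)/(8 - 1) ≡ 3/7 mod 13. 7⁻¹ ≡ 2 (mod 13), so λ ≡ 6.
  x = λ² - 1 - 8 = 36 - 9 ≡ 1; y = λ·(1 - 1) - 12 ≡ 1. → (1, 1)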